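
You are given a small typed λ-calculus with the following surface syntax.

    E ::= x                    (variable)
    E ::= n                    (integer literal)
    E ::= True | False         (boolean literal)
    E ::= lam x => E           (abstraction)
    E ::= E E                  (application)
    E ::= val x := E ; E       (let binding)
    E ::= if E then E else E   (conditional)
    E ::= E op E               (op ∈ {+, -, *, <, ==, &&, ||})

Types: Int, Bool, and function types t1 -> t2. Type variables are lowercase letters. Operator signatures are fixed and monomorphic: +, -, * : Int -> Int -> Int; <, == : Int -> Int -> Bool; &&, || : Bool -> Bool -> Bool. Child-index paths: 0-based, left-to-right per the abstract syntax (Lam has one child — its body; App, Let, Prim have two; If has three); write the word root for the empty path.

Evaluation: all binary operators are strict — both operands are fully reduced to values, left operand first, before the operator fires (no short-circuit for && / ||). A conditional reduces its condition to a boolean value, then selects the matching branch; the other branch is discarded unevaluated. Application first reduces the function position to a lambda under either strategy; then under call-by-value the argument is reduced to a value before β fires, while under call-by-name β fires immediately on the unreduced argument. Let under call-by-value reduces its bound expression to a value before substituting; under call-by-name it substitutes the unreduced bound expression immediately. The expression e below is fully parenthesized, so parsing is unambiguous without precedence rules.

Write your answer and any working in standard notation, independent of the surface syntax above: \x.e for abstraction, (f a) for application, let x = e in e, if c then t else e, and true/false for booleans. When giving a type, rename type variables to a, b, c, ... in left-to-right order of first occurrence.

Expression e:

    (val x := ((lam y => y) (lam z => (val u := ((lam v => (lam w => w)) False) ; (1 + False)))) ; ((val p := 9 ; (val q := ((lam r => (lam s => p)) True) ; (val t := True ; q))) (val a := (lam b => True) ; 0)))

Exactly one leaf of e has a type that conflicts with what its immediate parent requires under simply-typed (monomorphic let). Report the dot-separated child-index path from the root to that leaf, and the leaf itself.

Working:
y : a
\y._ : a -> a
w : d
\w._ : d -> d
\v._ : c -> d -> d
  unify c -> d -> d ~ Bool -> e
  unify c ~ Bool
  unify d -> d ~ e
_ _ : d -> d
let u : d -> d
  unify Int ~ Int
  unify Bool ~ Int
  FAIL: mismatch Bool ~ Int

Answer: 0.1.0.1.1 : false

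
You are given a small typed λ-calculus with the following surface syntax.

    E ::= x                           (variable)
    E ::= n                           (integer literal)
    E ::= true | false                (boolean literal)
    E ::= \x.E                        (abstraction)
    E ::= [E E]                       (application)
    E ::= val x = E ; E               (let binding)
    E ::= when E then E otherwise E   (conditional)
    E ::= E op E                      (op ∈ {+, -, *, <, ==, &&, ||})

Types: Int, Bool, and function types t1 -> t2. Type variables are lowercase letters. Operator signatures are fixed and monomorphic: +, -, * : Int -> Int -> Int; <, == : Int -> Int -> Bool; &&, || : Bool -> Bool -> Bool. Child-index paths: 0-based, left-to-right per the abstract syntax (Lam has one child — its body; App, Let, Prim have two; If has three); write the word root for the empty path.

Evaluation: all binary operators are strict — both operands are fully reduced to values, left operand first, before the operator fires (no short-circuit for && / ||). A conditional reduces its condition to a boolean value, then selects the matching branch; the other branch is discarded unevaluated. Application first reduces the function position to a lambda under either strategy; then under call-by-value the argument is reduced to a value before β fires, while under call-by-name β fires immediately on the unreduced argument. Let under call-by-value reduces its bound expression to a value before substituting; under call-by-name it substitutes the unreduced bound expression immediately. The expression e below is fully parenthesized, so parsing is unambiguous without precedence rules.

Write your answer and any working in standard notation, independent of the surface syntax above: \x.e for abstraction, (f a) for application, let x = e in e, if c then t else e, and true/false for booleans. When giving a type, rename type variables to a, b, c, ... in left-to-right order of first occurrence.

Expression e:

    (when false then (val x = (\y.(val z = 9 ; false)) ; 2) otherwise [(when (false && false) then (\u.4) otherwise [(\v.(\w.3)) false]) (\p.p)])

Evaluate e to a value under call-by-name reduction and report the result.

Trace:
step 0: (if false then (let x = (\y.(let z = 9 in false)) in 2) else ((if (false && false) then (\u.4) else ((\v.(\w.3)) false)) (\p.p)))
step 1: [if@root] ((if (false && false) then (\u.4) else ((\v.(\w.3)) false)) (\p.p))
step 2: [delta@0.0] ((if false then (\u.4) else ((\v.(\w.3)) false)) (\p.p))
step 3: [if@0] (((\v.(\w.3)) false) (\p.p))
step 4: [beta@0] ((\w.3) (\p.p))
step 5: [beta@root] 3

Answer: 3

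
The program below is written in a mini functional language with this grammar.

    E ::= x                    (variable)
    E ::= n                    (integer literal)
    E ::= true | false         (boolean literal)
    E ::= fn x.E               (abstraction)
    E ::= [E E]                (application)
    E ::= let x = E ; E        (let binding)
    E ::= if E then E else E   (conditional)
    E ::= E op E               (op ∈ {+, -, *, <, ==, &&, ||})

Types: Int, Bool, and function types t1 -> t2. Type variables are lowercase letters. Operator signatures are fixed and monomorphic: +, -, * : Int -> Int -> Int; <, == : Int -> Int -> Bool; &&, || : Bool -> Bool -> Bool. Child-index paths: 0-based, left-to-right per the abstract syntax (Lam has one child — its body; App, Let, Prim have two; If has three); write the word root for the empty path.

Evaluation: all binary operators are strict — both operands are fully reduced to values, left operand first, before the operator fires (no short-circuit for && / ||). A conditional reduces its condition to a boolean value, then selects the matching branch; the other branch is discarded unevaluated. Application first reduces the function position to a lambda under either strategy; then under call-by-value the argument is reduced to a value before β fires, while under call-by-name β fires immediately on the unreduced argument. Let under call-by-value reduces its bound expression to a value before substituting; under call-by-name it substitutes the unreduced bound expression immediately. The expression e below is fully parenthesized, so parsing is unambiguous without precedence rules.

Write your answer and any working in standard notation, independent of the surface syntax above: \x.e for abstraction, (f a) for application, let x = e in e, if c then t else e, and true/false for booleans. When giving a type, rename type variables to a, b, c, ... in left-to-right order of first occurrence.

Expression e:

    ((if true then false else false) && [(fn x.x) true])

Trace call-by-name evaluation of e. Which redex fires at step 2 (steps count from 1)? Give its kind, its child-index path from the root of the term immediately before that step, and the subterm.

Working:
step 0: ((if true then false else false) && ((\x.x) true))
step 1: [if@0] (false && ((\x.x) true))
step 2: [beta@1] (false && true)

Answer: beta at 1 : ((\x.x) true)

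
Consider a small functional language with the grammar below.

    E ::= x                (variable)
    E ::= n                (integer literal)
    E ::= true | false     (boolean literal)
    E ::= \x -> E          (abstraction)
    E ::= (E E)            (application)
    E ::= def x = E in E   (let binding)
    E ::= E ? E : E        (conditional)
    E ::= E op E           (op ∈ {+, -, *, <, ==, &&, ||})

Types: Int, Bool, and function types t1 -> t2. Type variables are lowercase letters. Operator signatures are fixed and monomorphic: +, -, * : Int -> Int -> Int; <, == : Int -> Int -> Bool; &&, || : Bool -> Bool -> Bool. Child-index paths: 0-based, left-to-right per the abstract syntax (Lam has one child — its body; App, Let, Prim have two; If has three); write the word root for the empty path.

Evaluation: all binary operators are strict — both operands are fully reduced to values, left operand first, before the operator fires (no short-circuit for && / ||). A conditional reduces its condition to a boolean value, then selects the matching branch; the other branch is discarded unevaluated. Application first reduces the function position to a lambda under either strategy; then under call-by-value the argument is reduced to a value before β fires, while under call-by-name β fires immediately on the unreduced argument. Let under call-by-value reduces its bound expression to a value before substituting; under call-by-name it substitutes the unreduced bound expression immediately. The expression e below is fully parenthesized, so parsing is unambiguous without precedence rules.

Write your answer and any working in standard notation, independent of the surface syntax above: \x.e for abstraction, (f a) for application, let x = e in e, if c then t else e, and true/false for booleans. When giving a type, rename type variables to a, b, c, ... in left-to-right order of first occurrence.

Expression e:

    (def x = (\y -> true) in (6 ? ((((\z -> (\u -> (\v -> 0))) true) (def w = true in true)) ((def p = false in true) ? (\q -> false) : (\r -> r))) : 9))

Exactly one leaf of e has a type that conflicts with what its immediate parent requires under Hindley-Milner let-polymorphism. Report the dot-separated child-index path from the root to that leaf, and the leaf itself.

Answer: 1.0 : 6

Trace:
\y._ : a -> Bool
let x : forall. a -> Bool
  unify Int ~ Bool
  FAIL: mismatch Int ~ Bool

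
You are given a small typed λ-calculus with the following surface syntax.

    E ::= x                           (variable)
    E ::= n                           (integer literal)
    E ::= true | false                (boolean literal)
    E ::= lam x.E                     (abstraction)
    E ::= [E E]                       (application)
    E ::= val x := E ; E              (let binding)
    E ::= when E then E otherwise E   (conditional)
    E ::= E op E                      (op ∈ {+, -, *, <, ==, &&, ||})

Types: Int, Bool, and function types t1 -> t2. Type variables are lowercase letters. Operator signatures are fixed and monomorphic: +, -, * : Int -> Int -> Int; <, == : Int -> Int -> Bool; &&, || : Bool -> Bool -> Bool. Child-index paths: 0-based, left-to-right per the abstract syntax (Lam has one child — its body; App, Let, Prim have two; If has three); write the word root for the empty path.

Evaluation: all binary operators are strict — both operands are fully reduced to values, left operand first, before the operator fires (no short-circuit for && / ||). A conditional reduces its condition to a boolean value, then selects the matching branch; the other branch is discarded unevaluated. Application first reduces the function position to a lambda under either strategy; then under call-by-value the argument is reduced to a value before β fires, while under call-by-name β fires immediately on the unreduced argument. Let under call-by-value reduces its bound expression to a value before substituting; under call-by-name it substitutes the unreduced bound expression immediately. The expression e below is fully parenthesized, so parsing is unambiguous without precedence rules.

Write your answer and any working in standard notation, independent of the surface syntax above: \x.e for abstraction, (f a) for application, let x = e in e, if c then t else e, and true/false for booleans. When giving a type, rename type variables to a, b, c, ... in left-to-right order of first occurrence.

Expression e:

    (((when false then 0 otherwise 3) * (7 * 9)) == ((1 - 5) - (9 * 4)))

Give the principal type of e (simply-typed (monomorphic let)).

Derivation:
  unify Bool ~ Bool
  unify Int ~ Int
  unify Int ~ Int
  unify Int ~ Int
  unify Int ~ Int
  unify Int ~ Int
  unify Int ~ Int
  unify Int ~ Int
  unify Int ~ Int
  unify Int ~ Int
  unify Int ~ Int
  unify Int ~ Int
  unify Int ~ Int
  unify Int ~ Int

Answer: Bool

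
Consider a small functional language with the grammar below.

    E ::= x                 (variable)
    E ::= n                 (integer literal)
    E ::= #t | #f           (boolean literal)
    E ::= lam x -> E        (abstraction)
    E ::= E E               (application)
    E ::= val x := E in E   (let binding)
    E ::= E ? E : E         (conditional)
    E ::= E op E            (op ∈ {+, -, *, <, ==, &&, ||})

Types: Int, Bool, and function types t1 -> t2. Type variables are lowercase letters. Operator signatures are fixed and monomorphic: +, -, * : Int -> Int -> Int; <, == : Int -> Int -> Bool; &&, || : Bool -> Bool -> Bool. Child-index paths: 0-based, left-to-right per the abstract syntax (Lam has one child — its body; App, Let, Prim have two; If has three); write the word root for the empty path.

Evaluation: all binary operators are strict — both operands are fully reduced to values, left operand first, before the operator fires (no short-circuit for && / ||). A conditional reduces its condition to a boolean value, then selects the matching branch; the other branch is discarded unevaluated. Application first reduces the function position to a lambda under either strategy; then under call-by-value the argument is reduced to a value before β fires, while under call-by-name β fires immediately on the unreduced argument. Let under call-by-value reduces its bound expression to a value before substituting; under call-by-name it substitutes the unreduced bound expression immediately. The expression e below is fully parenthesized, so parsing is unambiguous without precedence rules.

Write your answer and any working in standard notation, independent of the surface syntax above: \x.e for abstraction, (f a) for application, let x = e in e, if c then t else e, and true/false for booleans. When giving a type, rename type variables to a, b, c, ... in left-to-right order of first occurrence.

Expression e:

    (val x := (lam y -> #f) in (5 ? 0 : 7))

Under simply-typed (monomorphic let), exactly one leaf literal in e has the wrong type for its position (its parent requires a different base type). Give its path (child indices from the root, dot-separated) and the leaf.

Derivation:
\y._ : a -> Bool
let x : a -> Bool
  unify Int ~ Bool
  FAIL: mismatch Int ~ Bool

Answer: 1.0 : 5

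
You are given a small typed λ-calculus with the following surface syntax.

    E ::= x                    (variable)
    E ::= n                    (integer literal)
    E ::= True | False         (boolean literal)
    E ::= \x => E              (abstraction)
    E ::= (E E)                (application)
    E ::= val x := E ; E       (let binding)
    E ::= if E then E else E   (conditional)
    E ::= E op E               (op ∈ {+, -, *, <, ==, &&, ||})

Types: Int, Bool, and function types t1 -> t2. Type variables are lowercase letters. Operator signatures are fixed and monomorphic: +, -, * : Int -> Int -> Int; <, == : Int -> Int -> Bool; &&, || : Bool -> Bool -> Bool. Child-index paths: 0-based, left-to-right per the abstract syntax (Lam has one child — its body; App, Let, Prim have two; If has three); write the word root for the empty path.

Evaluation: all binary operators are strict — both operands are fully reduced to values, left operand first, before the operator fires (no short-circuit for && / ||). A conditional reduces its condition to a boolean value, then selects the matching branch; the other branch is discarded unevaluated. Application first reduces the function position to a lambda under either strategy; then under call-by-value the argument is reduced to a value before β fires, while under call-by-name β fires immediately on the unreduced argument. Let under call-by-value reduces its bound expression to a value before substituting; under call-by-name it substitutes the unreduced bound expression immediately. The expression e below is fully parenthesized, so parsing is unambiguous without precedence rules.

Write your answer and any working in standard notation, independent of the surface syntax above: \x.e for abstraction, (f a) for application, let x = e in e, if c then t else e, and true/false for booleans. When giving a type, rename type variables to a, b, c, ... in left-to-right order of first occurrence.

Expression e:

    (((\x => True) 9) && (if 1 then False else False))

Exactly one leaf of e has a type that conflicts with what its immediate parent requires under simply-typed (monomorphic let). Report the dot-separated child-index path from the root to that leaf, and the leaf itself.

Answer: 1.0 : 1

Trace:
\x._ : a -> Bool
  unify a -> Bool ~ Int -> b
  unify a ~ Int
  unify Bool ~ b
_ _ : Bool
  unify Bool ~ Bool
  unify Int ~ Bool
  FAIL: mismatch Int ~ Bool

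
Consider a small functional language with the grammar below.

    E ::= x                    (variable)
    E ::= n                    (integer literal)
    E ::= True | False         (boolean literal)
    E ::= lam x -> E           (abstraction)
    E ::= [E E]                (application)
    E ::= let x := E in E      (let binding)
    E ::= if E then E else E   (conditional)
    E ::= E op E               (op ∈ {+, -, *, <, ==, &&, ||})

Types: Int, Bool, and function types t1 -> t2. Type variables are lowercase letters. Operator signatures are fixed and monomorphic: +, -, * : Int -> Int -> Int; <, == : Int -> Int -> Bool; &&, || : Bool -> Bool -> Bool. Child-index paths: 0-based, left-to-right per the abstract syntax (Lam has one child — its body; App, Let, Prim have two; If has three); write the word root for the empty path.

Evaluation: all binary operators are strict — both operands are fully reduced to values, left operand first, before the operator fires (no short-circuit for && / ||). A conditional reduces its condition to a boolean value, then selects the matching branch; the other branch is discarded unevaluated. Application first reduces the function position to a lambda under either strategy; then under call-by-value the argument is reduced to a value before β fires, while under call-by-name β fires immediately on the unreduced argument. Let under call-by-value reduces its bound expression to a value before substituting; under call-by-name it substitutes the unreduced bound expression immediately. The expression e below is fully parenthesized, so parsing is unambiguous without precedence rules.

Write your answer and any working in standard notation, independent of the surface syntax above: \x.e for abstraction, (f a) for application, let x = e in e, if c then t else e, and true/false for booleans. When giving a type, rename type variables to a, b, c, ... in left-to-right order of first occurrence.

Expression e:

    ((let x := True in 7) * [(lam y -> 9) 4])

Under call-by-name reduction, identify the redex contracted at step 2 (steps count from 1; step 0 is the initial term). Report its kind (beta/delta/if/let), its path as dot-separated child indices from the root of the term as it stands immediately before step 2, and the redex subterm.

Working:
step 0: ((let x = true in 7) * ((\y.9) 4))
step 1: [let@0] (7 * ((\y.9) 4))
step 2: [beta@1] (7 * 9)

Answer: beta at 1 : ((\y.9) 4)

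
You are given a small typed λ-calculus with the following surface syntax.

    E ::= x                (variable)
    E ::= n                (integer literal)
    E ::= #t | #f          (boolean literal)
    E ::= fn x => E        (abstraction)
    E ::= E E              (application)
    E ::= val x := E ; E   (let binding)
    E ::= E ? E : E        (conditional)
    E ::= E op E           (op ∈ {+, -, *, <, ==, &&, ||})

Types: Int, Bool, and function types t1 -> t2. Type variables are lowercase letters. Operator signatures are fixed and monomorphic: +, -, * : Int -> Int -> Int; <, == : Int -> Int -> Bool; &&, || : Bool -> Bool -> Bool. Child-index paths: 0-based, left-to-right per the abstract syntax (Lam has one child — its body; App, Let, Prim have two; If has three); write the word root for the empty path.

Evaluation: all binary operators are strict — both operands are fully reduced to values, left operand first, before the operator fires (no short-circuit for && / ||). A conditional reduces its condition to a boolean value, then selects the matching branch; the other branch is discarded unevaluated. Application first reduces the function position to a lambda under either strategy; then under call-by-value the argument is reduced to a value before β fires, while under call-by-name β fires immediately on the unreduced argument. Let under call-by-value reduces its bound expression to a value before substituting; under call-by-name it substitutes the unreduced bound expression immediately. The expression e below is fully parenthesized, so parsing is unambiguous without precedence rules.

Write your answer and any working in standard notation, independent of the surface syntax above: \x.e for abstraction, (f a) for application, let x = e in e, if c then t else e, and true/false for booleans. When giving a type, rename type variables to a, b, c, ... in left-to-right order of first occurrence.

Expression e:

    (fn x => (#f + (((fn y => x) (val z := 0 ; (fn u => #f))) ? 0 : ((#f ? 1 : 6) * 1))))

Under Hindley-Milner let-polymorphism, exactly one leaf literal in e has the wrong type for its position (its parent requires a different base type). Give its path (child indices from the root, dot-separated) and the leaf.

Trace:
  unify Bool ~ Int
  FAIL: mismatch Bool ~ Int

Answer: 0.0 : false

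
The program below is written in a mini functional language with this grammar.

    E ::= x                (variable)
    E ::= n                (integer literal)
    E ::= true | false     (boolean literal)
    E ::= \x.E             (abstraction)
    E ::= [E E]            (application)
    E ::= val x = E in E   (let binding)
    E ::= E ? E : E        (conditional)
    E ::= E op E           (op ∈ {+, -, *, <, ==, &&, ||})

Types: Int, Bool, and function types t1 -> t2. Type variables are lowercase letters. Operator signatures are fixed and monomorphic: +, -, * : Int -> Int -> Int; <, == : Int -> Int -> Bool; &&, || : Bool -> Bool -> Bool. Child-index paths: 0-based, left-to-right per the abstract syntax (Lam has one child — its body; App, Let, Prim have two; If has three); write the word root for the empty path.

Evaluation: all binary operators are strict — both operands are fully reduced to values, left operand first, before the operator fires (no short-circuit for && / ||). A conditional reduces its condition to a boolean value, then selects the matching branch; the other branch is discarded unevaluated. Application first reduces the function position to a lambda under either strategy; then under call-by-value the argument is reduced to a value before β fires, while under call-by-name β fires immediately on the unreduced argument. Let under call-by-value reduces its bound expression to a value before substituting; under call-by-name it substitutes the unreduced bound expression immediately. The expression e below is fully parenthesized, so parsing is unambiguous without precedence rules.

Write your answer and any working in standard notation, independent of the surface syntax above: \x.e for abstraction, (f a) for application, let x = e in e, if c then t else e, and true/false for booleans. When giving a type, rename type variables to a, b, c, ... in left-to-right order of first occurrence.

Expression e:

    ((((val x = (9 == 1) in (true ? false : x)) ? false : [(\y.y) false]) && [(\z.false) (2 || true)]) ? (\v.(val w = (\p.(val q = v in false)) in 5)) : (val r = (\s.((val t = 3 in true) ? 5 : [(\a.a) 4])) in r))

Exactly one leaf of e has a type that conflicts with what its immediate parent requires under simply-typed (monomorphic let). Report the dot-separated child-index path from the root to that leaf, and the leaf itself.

Derivation:
  unify Int ~ Int
  unify Int ~ Int
let x : Bool
  unify Bool ~ Bool
x : Bool
  unify Bool ~ Bool
  unify Bool ~ Bool
y : a
\y._ : a -> a
  unify a -> a ~ Bool -> b
  unify a ~ Bool
  unify Bool ~ b
_ _ : Bool
  unify Bool ~ Bool
  unify Bool ~ Bool
\z._ : c -> Bool
  unify Int ~ Bool
  FAIL: mismatch Int ~ Bool

Answer: 0.1.1.0 : 2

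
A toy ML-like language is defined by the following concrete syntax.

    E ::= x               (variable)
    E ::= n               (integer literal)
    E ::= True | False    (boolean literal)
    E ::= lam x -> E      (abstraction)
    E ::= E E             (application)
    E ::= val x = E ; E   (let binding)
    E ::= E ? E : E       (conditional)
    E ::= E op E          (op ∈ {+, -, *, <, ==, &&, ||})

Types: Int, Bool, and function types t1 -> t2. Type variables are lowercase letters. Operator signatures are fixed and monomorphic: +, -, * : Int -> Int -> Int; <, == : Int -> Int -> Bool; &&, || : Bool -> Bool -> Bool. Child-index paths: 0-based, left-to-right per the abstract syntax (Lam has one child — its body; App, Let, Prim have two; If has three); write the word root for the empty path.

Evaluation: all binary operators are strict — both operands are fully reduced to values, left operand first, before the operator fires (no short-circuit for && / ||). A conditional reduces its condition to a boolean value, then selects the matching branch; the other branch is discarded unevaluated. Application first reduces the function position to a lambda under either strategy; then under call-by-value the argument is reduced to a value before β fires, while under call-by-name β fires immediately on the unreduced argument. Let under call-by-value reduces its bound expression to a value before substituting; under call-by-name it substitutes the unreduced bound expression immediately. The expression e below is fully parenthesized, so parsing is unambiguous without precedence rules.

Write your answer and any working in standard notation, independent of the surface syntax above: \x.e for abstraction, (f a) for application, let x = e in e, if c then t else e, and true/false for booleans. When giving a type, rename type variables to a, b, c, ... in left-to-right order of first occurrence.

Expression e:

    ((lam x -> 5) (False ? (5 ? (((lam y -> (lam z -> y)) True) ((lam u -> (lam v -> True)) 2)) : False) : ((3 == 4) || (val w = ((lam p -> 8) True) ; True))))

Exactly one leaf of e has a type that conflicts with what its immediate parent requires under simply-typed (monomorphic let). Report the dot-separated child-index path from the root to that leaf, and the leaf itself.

Working:
\x._ : a -> Int
  unify Bool ~ Bool
  unify Int ~ Bool
  FAIL: mismatch Int ~ Bool

Answer: 1.1.0 : 5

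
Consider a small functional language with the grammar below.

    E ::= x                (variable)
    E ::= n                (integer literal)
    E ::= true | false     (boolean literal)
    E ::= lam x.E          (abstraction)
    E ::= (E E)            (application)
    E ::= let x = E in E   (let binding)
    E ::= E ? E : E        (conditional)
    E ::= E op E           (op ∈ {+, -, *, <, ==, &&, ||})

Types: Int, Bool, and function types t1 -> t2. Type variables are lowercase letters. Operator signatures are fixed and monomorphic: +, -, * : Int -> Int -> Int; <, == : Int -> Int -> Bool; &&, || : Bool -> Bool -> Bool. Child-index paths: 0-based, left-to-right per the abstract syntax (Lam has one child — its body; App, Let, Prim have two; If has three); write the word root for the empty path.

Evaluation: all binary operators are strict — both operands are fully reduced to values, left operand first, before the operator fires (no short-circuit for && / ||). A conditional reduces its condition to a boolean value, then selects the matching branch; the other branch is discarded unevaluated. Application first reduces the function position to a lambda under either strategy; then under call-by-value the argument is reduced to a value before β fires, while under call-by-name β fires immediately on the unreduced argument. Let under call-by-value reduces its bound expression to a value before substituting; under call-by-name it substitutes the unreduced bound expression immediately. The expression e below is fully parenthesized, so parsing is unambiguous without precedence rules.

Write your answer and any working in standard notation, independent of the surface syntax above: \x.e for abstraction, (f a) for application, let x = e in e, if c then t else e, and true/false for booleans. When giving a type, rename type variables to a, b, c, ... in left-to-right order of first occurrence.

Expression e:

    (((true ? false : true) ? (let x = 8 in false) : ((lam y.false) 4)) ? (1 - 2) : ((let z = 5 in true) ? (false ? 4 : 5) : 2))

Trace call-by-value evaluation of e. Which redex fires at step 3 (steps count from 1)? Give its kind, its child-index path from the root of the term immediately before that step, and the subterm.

Trace:
step 0: (if (if (if true then false else true) then (let x = 8 in false) else ((\y.false) 4)) then (1 - 2) else (if (let z = 5 in true) then (if false then 4 else 5) else 2))
step 1: [if@0.0] (if (if false then (let x = 8 in false) else ((\y.false) 4)) then (1 - 2) else (if (let z = 5 in true) then (if false then 4 else 5) else 2))
step 2: [if@0] (if ((\y.false) 4) then (1 - 2) else (if (let z = 5 in true) then (if false then 4 else 5) else 2))
step 3: [beta@0] (if false then (1 - 2) else (if (let z = 5 in true) then (if false then 4 else 5) else 2))

Answer: beta at 0 : ((\y.false) 4)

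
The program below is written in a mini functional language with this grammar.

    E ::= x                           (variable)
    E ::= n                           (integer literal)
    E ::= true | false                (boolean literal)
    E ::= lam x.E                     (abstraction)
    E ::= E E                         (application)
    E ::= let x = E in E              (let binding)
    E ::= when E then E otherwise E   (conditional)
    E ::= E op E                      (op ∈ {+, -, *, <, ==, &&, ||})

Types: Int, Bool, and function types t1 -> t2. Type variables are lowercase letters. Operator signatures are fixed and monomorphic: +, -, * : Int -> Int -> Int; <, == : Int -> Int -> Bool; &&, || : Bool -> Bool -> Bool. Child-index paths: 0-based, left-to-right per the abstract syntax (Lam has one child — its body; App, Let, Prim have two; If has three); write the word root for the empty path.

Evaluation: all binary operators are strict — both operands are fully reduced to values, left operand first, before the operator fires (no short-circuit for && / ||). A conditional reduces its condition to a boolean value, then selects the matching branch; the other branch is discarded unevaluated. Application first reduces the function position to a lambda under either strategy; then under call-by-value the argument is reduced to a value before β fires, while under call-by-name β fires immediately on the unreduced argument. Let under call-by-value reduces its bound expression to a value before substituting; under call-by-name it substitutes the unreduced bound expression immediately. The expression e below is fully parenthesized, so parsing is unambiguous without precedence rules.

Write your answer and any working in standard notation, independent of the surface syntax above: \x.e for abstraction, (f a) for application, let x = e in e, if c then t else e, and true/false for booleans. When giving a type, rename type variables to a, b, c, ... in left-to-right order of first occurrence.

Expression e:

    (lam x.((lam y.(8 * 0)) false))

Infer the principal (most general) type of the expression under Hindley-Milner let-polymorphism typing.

Answer: a -> Int

Working:
  unify Int ~ Int
  unify Int ~ Int
\y._ : b -> Int
  unify b -> Int ~ Bool -> c
  unify b ~ Bool
  unify Int ~ c
_ _ : Int
\x._ : a -> Int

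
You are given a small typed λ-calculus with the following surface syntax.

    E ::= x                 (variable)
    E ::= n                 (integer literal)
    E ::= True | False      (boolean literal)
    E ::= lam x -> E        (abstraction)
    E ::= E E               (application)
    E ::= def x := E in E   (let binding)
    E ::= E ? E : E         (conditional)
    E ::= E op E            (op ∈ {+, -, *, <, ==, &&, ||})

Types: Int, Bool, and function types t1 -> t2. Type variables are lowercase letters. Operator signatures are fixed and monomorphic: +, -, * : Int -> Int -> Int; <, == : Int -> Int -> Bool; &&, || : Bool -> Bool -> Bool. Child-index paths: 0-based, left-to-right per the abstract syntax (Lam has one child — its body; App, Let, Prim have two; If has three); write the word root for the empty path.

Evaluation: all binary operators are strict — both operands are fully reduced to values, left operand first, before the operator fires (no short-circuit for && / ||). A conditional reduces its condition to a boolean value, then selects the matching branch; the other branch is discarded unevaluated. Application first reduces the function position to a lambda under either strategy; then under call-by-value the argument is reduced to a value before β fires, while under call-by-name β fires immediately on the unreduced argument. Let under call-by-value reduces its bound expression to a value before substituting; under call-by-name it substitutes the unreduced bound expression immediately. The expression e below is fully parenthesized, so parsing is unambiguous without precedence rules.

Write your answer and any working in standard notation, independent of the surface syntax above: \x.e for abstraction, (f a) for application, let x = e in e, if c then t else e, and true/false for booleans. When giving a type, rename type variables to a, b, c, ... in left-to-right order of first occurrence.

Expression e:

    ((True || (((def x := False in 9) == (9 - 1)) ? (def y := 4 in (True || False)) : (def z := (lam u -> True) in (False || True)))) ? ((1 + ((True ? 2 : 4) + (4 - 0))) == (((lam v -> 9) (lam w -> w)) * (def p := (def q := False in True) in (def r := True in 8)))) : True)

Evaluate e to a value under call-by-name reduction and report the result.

Working:
step 0: (if (true || (if ((let x = false in 9) == (9 - 1)) then (let y = 4 in (true || false)) else (let z = (\u.true) in (false || true)))) then ((1 + ((if true then 2 else 4) + (4 - 0))) == (((\v.9) (\w.w)) * (let p = (let q = false in true) in (let r = true in 8)))) else true)
step 1: [let@0.1.0.0] (if (true || (if (9 == (9 - 1)) then (let y = 4 in (true || false)) else (let z = (\u.true) in (false || true)))) then ((1 + ((if true then 2 else 4) + (4 - 0))) == (((\v.9) (\w.w)) * (let p = (let q = false in true) in (let r = true in 8)))) else true)
step 2: [delta@0.1.0.1] (if (true || (if (9 == 8) then (let y = 4 in (true || false)) else (let z = (\u.true) in (false || true)))) then ((1 + ((if true then 2 else 4) + (4 - 0))) == (((\v.9) (\w.w)) * (let p = (let q = false in true) in (let r = true in 8)))) else true)
step 3: [delta@0.1.0] (if (true || (if false then (let y = 4 in (true || false)) else (let z = (\u.true) in (false || true)))) then ((1 + ((if true then 2 else 4) + (4 - 0))) == (((\v.9) (\w.w)) * (let p = (let q = false in true) in (let r = true in 8)))) else true)
step 4: [if@0.1] (if (true || (let z = (\u.true) in (false || true))) then ((1 + ((if true then 2 else 4) + (4 - 0))) == (((\v.9) (\w.w)) * (let p = (let q = false in true) in (let r = true in 8)))) else true)
step 5: [let@0.1] (if (true || (false || true)) then ((1 + ((if true then 2 else 4) + (4 - 0))) == (((\v.9) (\w.w)) * (let p = (let q = false in true) in (let r = true in 8)))) else true)
step 6: [delta@0.1] (if (true || true) then ((1 + ((if true then 2 else 4) + (4 - 0))) == (((\v.9) (\w.w)) * (let p = (let q = false in true) in (let r = true in 8)))) else true)
step 7: [delta@0] (if true then ((1 + ((if true then 2 else 4) + (4 - 0))) == (((\v.9) (\w.w)) * (let p = (let q = false in true) in (let r = true in 8)))) else true)
step 8: [if@root] ((1 + ((if true then 2 else 4) + (4 - 0))) == (((\v.9) (\w.w)) * (let p = (let q = false in true) in (let r = true in 8))))
step 9: [if@0.1.0] ((1 + (2 + (4 - 0))) == (((\v.9) (\w.w)) * (let p = (let q = false in true) in (let r = true in 8))))
step 10: [delta@0.1.1] ((1 + (2 + 4)) == (((\v.9) (\w.w)) * (let p = (let q = false in true) in (let r = true in 8))))
step 11: [delta@0.1] ((1 + 6) == (((\v.9) (\w.w)) * (let p = (let q = false in true) in (let r = true in 8))))
step 12: [delta@0] (7 == (((\v.9) (\w.w)) * (let p = (let q = false in true) in (let r = true in 8))))
step 13: [beta@1.0] (7 == (9 * (let p = (let q = false in true) in (let r = true in 8))))
step 14: [let@1.1] (7 == (9 * (let r = true in 8)))
step 15: [let@1.1] (7 == (9 * 8))
step 16: [delta@1] (7 == 72)
step 17: [delta@root] false

Answer: false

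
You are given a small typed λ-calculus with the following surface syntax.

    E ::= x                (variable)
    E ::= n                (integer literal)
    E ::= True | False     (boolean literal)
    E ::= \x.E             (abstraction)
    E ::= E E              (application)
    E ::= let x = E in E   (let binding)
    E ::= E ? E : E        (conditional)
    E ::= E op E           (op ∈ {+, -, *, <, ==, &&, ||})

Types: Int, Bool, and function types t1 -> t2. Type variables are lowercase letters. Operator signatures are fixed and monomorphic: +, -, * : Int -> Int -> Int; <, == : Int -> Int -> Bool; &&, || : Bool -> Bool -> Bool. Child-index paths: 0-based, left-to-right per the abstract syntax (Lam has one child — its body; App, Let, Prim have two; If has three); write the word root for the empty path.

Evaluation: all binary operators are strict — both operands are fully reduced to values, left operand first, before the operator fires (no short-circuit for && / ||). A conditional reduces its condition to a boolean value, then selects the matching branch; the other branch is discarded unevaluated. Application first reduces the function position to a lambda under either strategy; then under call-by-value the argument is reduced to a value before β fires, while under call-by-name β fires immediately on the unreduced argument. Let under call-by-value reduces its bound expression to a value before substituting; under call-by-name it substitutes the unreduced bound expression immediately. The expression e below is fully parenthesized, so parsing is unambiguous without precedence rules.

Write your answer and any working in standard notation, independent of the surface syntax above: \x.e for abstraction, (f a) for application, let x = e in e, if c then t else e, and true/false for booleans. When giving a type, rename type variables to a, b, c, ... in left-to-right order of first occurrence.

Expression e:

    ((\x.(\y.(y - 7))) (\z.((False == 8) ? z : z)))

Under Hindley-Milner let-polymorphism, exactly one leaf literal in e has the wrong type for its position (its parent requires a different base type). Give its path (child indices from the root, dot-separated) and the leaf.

Working:
y : b
  unify b ~ Int
  unify Int ~ Int
\y._ : Int -> Int
\x._ : a -> Int -> Int
  unify Bool ~ Int
  FAIL: mismatch Bool ~ Int

Answer: 1.0.0.0 : false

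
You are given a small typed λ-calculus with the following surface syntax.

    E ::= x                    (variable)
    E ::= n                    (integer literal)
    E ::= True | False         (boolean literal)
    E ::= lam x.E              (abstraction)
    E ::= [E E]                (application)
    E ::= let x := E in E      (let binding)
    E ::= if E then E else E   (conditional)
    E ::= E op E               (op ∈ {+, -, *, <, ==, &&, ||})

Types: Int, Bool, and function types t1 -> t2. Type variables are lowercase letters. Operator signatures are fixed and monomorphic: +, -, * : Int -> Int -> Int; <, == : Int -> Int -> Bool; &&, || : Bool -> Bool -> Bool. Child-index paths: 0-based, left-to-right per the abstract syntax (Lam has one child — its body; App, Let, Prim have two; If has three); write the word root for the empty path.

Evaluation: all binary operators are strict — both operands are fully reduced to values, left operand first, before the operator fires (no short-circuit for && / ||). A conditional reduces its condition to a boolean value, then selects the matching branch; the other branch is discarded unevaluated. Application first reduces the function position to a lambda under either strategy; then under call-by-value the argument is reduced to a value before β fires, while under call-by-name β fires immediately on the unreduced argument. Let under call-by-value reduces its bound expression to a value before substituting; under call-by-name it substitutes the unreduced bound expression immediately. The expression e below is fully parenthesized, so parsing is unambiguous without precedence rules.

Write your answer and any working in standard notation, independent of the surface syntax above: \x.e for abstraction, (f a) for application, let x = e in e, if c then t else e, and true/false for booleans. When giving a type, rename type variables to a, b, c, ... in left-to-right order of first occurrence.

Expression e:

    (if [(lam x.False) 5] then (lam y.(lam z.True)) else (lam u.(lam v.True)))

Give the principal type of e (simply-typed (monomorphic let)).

Working:
\x._ : a -> Bool
  unify a -> Bool ~ Int -> b
  unify a ~ Int
  unify Bool ~ b
_ _ : Bool
  unify Bool ~ Bool
\z._ : d -> Bool
\y._ : c -> d -> Bool
\v._ : f -> Bool
\u._ : e -> f -> Bool
  unify c -> d -> Bool ~ e -> f -> Bool
  unify c ~ e
  unify d -> Bool ~ f -> Bool
  unify d ~ f
  unify Bool ~ Bool

Answer: a -> b -> Bool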